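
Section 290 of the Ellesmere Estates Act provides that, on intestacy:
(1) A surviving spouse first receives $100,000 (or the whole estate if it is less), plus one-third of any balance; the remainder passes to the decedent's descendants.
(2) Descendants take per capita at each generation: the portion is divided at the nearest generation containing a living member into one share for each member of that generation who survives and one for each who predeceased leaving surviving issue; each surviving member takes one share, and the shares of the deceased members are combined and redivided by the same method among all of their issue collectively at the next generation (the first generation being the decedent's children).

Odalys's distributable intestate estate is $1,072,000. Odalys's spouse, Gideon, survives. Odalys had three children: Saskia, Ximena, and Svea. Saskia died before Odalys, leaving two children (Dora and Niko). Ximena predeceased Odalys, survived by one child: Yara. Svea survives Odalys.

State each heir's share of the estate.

Gideon: $424,000; Dora: $144,000; Niko: $144,000; Yara: $144,000; Svea: $216,000

Gideon first takes $100,000, leaving a balance of $972,000. Gideon then takes one-third of the balance ($324,000), for a total of $424,000. The remaining $648,000 passes to the descendants.
The descendants' portion ($648,000) is divided at the children's generation into 3 shares of $216,000. Svea takes $216,000. The 2 shares of the deceased (Saskia and Ximena) are combined into a pool of $432,000.
That pool ($432,000) is divided at the grandchildren's generation equally among Dora, Niko, and Yara: $144,000 each.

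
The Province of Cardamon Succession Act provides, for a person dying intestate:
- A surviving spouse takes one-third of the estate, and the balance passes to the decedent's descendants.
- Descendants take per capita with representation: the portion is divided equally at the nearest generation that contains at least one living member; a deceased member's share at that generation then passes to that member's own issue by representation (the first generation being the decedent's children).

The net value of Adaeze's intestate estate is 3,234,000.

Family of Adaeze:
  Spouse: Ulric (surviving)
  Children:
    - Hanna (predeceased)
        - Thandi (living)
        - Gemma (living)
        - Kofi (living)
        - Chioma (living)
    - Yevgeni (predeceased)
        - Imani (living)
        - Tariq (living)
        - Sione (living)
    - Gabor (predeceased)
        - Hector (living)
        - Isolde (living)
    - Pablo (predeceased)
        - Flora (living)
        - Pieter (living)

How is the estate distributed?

Ulric: 1,078,000; Thandi: 196,000; Gemma: 196,000; Kofi: 196,000; Chioma: 196,000; Imani: 196,000; Tariq: 196,000; Sione: 196,000; Hector: 196,000; Isolde: 196,000; Flora: 196,000; Pieter: 196,000

Ulric takes one-third of 3,234,000 = 1,078,000. The remaining 2,156,000 passes to the descendants.
No child survives, so the initial division is made at the grandchildren's generation.
The descendants' portion (2,156,000) is divided into 11 shares of 196,000: Thandi, Gemma, Kofi, Chioma, Imani, Tariq, Sione, Hector, Isolde, Flora, and Pieter each take 196,000.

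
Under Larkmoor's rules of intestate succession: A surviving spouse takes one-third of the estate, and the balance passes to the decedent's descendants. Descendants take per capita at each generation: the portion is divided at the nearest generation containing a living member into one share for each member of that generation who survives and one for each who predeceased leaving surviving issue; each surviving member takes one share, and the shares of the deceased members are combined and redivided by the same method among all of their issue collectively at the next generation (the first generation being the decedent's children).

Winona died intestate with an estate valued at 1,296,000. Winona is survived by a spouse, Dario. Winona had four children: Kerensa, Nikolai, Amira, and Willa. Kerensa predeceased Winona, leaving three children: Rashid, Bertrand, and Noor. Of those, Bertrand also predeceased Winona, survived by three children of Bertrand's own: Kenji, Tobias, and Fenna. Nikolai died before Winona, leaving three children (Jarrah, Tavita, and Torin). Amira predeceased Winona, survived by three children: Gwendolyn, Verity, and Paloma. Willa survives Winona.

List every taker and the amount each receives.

Dario: 432,000; Rashid: 72,000; Kenji: 24,000; Tobias: 24,000; Fenna: 24,000; Noor: 72,000; Jarrah: 72,000; Tavita: 72,000; Torin: 72,000; Gwendolyn: 72,000; Verity: 72,000; Paloma: 72,000; Willa: 216,000

Dario takes one-third of 1,296,000 = 432,000. The remaining 864,000 passes to the descendants.
The descendants' portion (864,000) is divided at the children's generation into 4 shares of 216,000. Willa takes 216,000. The 3 shares of the deceased (Kerensa, Nikolai, and Amira) are combined into a pool of 648,000.
That pool (648,000) is divided at the grandchildren's generation into 9 shares of 72,000. Rashid, Noor, Jarrah, Tavita, Torin, Gwendolyn, Verity, and Paloma each take 72,000. The remaining share for the deceased Bertrand (72,000) is carried to the next generation.
That pool (72,000) is divided at the great-grandchildren's generation equally among Kenji, Tobias, and Fenna: 24,000 each.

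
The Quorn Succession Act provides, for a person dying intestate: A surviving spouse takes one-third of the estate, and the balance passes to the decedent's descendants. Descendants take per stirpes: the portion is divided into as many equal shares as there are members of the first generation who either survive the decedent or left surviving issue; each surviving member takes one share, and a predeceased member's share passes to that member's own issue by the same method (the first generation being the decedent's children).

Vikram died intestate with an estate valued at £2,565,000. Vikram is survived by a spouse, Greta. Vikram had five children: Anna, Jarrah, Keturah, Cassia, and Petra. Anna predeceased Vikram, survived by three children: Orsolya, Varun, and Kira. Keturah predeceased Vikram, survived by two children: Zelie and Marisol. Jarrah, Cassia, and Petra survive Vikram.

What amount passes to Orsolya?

Orsolya receives £114,000.

Greta takes one-third of £2,565,000 = £855,000. The remaining £1,710,000 passes to the descendants.
The descendants' portion (£1,710,000) is divided into 5 shares of £342,000: Jarrah, Cassia, and Petra each take £342,000; Anna's £342,000 share passes to Anna's issue; Keturah's £342,000 share passes to Keturah's issue.
Anna's share (£342,000) is divided into 3 shares of £114,000: Orsolya, Varun, and Kira each take £114,000.
Keturah's share (£342,000) is divided into 2 shares of £171,000: Zelie and Marisol each take £171,000.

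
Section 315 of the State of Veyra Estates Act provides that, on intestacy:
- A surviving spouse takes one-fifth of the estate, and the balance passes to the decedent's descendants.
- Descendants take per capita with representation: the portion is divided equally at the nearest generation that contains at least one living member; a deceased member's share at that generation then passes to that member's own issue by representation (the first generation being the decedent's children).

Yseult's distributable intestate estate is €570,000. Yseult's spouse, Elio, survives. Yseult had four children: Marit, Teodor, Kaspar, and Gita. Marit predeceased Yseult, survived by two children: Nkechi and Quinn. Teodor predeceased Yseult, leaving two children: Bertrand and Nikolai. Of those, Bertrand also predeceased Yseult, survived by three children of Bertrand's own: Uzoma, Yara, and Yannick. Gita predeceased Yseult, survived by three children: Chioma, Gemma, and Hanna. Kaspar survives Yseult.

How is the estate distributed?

Elio takes one-fifth of €570,000 = €114,000. The remaining €456,000 passes to the descendants.
The descendants' portion (€456,000) is divided into 4 shares of €114,000: Kaspar takes €114,000; Marit's €114,000 share passes to Marit's issue; Teodor's €114,000 share passes to Teodor's issue; Gita's €114,000 share passes to Gita's issue.
Marit's share (€114,000) is divided into 2 shares of €57,000: Nkechi and Quinn each take €57,000.
Teodor's share (€114,000) is divided into 2 shares of €57,000: Nikolai takes €57,000; Bertrand's €57,000 share passes to Bertrand's issue.
Bertrand's share (€57,000) is divided into 3 shares of €19,000: Uzoma, Yara, and Yannick each take €19,000.
Gita's share (€114,000) is divided into 3 shares of €38,000: Chioma, Gemma, and Hanna each take €38,000.

Elio: €114,000; Nkechi: €57,000; Quinn: €57,000; Uzoma: €19,000; Yara: €19,000; Yannick: €19,000; Nikolai: €57,000; Kaspar: €114,000; Chioma: €38,000; Gemma: €38,000; Hanna: €38,000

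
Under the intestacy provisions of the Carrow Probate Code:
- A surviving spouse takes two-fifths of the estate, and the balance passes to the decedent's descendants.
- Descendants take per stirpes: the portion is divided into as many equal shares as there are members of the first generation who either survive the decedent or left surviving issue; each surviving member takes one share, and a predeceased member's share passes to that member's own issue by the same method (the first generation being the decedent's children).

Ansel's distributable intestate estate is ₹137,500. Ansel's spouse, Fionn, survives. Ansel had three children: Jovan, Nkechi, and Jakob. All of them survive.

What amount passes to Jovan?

Fionn takes two-fifths of ₹137,500 = ₹55,000. The remaining ₹82,500 passes to the descendants.
The descendants' portion (₹82,500) is divided into 3 shares of ₹27,500: Jovan, Nkechi, and Jakob each take ₹27,500.

Jovan receives ₹27,500.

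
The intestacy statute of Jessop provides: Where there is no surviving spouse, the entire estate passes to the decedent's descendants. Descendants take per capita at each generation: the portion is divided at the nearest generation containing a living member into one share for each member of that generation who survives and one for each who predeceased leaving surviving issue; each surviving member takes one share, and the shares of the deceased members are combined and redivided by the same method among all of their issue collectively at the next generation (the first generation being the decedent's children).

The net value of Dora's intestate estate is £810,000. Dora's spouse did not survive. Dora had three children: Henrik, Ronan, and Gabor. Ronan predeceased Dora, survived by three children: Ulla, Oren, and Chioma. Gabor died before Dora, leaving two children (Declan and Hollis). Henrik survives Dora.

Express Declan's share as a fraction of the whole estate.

The entire £810,000 passes to the descendants.
That amount (£810,000) is divided at the children's generation into 3 shares of £270,000. Henrik takes £270,000. The 2 shares of the deceased (Ronan and Gabor) are combined into a pool of £540,000.
That pool (£540,000) is divided at the grandchildren's generation equally among Ulla, Oren, Chioma, Declan, and Hollis: £108,000 each.

Declan receives 2/15 of the estate.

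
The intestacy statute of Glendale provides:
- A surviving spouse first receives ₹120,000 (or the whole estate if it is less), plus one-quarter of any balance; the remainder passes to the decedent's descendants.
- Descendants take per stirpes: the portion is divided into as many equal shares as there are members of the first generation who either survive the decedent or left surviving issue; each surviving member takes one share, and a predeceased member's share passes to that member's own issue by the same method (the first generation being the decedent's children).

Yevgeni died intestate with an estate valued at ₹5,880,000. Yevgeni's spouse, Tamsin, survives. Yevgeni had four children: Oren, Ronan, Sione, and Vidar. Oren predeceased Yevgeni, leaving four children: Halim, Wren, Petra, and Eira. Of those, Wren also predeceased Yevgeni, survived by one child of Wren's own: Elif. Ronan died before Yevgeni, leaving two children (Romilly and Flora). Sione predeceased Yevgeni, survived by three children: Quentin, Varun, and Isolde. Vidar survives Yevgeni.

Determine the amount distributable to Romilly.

Tamsin first takes ₹120,000, leaving a balance of ₹5,760,000. Tamsin then takes one-quarter of the balance (₹1,440,000), for a total of ₹1,560,000. The remaining ₹4,320,000 passes to the descendants.
The descendants' portion (₹4,320,000) is divided into 4 shares of ₹1,080,000: Vidar takes ₹1,080,000; Oren's ₹1,080,000 share passes to Oren's issue; Ronan's ₹1,080,000 share passes to Ronan's issue; Sione's ₹1,080,000 share passes to Sione's issue.
Oren's share (₹1,080,000) is divided into 4 shares of ₹270,000: Halim, Petra, and Eira each take ₹270,000; Wren's ₹270,000 share passes to Wren's issue.
Wren's share (₹270,000) passes entirely to Elif.
Ronan's share (₹1,080,000) is divided into 2 shares of ₹540,000: Romilly and Flora each take ₹540,000.
Sione's share (₹1,080,000) is divided into 3 shares of ₹360,000: Quentin, Varun, and Isolde each take ₹360,000.

Romilly receives ₹540,000.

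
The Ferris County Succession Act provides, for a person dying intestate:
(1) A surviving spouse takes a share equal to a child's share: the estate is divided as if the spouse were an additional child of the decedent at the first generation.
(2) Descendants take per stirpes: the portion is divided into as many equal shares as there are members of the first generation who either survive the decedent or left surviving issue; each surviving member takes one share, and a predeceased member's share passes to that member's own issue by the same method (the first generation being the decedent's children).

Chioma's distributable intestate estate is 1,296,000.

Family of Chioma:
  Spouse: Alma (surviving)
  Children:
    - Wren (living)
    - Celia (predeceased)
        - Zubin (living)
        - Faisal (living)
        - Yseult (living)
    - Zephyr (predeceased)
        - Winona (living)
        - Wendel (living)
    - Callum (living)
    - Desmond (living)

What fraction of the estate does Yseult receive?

Yseult receives 1/18 of the estate.

The spouse counts as an additional share at the children's level, so there are 6 primary shares of 216,000. Alma takes one such share (216,000).
The children's combined portion (1,080,000) is divided into 5 shares of 216,000: Wren, Callum, and Desmond each take 216,000; Celia's 216,000 share passes to Celia's issue; Zephyr's 216,000 share passes to Zephyr's issue.
Celia's share (216,000) is divided into 3 shares of 72,000: Zubin, Faisal, and Yseult each take 72,000.
Zephyr's share (216,000) is divided into 2 shares of 108,000: Winona and Wendel each take 108,000.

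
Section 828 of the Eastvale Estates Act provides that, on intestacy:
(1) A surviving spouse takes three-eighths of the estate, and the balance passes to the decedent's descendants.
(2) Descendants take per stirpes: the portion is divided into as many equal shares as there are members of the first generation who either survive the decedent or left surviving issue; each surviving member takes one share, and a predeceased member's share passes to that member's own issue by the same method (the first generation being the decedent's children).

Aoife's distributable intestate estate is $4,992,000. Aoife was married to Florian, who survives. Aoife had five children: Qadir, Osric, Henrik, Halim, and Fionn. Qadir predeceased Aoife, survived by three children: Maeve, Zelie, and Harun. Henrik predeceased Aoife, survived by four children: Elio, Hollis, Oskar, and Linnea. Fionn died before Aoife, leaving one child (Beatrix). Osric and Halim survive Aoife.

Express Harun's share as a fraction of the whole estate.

Harun receives 1/24 of the estate.

Florian takes three-eighths of $4,992,000 = $1,872,000. The remaining $3,120,000 passes to the descendants.
The descendants' portion ($3,120,000) is divided into 5 shares of $624,000: Osric and Halim each take $624,000; Qadir's $624,000 share passes to Qadir's issue; Henrik's $624,000 share passes to Henrik's issue; Fionn's $624,000 share passes to Fionn's issue.
Qadir's share ($624,000) is divided into 3 shares of $208,000: Maeve, Zelie, and Harun each take $208,000.
Henrik's share ($624,000) is divided into 4 shares of $156,000: Elio, Hollis, Oskar, and Linnea each take $156,000.
Fionn's share ($624,000) passes entirely to Beatrix.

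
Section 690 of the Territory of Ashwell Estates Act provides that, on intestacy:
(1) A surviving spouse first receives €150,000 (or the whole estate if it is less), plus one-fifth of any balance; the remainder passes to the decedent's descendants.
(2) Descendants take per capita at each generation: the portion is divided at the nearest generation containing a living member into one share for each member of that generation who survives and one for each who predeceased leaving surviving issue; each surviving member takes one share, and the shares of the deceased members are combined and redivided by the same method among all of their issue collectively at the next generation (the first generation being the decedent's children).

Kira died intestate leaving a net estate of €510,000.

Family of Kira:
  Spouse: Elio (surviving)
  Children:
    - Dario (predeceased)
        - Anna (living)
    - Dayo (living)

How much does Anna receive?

Elio first takes €150,000, leaving a balance of €360,000. Elio then takes one-fifth of the balance (€72,000), for a total of €222,000. The remaining €288,000 passes to the descendants.
The descendants' portion (€288,000) is divided at the children's generation into 2 shares of €144,000. Dayo takes €144,000. The remaining share for the deceased Dario (€144,000) is carried to the next generation.
That pool (€144,000) passes entirely to Anna, the sole taker at the grandchildren's generation.

Anna receives €144,000.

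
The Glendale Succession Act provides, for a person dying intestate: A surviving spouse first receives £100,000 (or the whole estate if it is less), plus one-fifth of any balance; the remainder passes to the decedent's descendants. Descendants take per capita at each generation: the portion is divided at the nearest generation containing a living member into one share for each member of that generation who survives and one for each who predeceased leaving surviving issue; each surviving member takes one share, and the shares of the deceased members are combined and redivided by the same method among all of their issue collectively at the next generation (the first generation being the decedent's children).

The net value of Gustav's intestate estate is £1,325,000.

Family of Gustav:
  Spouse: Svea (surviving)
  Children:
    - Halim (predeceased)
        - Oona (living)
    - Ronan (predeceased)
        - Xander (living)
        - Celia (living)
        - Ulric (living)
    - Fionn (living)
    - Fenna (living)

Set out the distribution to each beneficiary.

Svea first takes £100,000, leaving a balance of £1,225,000. Svea then takes one-fifth of the balance (£245,000), for a total of £345,000. The remaining £980,000 passes to the descendants.
The descendants' portion (£980,000) is divided at the children's generation into 4 shares of £245,000. Fionn and Fenna each take £245,000. The 2 shares of the deceased (Halim and Ronan) are combined into a pool of £490,000.
That pool (£490,000) is divided at the grandchildren's generation equally among Oona, Xander, Celia, and Ulric: £122,500 each.

Svea: £345,000; Oona: £122,500; Xander: £122,500; Celia: £122,500; Ulric: £122,500; Fionn: £245,000; Fenna: £245,000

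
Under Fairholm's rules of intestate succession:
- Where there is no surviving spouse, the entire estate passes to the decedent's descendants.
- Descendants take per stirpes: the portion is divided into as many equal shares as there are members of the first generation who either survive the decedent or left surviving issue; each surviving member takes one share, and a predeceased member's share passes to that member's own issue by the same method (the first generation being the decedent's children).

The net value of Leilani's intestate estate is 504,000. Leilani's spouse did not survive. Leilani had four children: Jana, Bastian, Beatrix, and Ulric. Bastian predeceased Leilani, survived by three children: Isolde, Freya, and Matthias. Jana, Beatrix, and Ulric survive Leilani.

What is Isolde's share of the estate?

The entire 504,000 passes to the descendants.
That amount (504,000) is divided into 4 shares of 126,000: Jana, Beatrix, and Ulric each take 126,000; Bastian's 126,000 share passes to Bastian's issue.
Bastian's share (126,000) is divided into 3 shares of 42,000: Isolde, Freya, and Matthias each take 42,000.

Isolde receives 42,000.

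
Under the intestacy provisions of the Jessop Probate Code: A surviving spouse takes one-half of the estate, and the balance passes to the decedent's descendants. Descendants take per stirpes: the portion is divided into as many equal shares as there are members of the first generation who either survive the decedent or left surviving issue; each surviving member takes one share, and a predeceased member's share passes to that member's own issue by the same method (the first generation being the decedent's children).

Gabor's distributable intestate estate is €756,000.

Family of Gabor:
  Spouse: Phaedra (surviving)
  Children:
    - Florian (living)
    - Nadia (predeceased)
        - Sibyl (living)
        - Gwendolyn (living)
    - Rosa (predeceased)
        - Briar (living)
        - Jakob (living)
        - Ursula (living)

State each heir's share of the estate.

Phaedra: €378,000; Florian: €126,000; Sibyl: €63,000; Gwendolyn: €63,000; Briar: €42,000; Jakob: €42,000; Ursula: €42,000

Phaedra takes one-half of €756,000 = €378,000. The remaining €378,000 passes to the descendants.
The descendants' portion (€378,000) is divided into 3 shares of €126,000: Florian takes €126,000; Nadia's €126,000 share passes to Nadia's issue; Rosa's €126,000 share passes to Rosa's issue.
Nadia's share (€126,000) is divided into 2 shares of €63,000: Sibyl and Gwendolyn each take €63,000.
Rosa's share (€126,000) is divided into 3 shares of €42,000: Briar, Jakob, and Ursula each take €42,000.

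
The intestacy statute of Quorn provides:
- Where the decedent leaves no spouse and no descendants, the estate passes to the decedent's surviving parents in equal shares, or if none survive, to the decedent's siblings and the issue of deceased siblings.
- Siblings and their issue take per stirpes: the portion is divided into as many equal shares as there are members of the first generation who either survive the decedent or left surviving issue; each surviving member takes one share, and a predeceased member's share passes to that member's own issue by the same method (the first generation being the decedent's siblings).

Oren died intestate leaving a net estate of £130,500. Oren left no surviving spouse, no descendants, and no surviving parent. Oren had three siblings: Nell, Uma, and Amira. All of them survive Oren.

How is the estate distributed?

Nell: £43,500; Uma: £43,500; Amira: £43,500

The entire £130,500 passes to the siblings and their issue.
That amount (£130,500) is divided into 3 shares of £43,500: Nell, Uma, and Amira each take £43,500.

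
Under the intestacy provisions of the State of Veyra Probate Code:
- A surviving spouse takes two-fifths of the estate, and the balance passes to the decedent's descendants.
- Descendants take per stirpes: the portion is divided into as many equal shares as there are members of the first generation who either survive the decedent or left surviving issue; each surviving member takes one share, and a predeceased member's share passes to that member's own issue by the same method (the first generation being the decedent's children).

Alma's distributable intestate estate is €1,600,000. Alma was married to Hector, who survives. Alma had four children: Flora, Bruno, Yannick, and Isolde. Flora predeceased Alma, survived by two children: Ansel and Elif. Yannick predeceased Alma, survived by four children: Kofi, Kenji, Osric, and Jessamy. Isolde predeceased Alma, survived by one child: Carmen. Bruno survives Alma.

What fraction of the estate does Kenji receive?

Kenji receives 3/80 of the estate.

Hector takes two-fifths of €1,600,000 = €640,000. The remaining €960,000 passes to the descendants.
The descendants' portion (€960,000) is divided into 4 shares of €240,000: Bruno takes €240,000; Flora's €240,000 share passes to Flora's issue; Yannick's €240,000 share passes to Yannick's issue; Isolde's €240,000 share passes to Isolde's issue.
Flora's share (€240,000) is divided into 2 shares of €120,000: Ansel and Elif each take €120,000.
Yannick's share (€240,000) is divided into 4 shares of €60,000: Kofi, Kenji, Osric, and Jessamy each take €60,000.
Isolde's share (€240,000) passes entirely to Carmen.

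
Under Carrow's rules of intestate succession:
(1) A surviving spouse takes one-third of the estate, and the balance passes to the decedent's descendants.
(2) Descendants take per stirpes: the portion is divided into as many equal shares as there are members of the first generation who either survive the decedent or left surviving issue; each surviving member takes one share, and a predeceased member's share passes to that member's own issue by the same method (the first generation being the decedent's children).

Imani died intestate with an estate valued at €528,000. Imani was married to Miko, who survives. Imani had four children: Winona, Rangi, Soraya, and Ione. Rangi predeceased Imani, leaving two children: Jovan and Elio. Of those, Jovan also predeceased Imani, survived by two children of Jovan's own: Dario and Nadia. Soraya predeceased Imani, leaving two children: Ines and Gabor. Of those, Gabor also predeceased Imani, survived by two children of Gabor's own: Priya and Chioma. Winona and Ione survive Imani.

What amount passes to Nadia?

Nadia receives €22,000.

Miko takes one-third of €528,000 = €176,000. The remaining €352,000 passes to the descendants.
The descendants' portion (€352,000) is divided into 4 shares of €88,000: Winona and Ione each take €88,000; Rangi's €88,000 share passes to Rangi's issue; Soraya's €88,000 share passes to Soraya's issue.
Rangi's share (€88,000) is divided into 2 shares of €44,000: Elio takes €44,000; Jovan's €44,000 share passes to Jovan's issue.
Jovan's share (€44,000) is divided into 2 shares of €22,000: Dario and Nadia each take €22,000.
Soraya's share (€88,000) is divided into 2 shares of €44,000: Ines takes €44,000; Gabor's €44,000 share passes to Gabor's issue.
Gabor's share (€44,000) is divided into 2 shares of €22,000: Priya and Chioma each take €22,000.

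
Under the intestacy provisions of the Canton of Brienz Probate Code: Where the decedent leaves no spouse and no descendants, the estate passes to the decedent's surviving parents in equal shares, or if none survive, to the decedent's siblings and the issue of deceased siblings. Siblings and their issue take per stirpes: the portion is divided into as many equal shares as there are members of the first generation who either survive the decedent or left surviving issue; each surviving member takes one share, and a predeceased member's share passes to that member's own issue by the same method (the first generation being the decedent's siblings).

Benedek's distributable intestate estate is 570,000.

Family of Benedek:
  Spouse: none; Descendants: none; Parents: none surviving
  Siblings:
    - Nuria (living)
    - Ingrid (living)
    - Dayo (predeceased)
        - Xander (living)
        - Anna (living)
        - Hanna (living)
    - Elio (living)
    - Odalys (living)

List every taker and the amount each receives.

Nuria: 114,000; Ingrid: 114,000; Xander: 38,000; Anna: 38,000; Hanna: 38,000; Elio: 114,000; Odalys: 114,000

The entire 570,000 passes to the siblings and their issue.
That amount (570,000) is divided into 5 shares of 114,000: Nuria, Ingrid, Elio, and Odalys each take 114,000; Dayo's 114,000 share passes to Dayo's issue.
Dayo's share (114,000) is divided into 3 shares of 38,000: Xander, Anna, and Hanna each take 38,000.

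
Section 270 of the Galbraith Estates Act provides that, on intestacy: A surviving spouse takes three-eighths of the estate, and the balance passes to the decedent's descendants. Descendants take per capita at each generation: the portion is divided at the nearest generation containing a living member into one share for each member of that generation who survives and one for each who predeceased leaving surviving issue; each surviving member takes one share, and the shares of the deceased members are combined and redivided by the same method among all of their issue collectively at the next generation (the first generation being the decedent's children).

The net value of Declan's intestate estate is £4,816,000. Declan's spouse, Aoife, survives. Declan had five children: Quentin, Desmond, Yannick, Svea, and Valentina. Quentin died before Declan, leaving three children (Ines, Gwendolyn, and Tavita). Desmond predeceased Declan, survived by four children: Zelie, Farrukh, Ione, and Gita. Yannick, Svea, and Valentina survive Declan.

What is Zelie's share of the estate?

Aoife takes three-eighths of £4,816,000 = £1,806,000. The remaining £3,010,000 passes to the descendants.
The descendants' portion (£3,010,000) is divided at the children's generation into 5 shares of £602,000. Yannick, Svea, and Valentina each take £602,000. The 2 shares of the deceased (Quentin and Desmond) are combined into a pool of £1,204,000.
That pool (£1,204,000) is divided at the grandchildren's generation equally among Ines, Gwendolyn, Tavita, Zelie, Farrukh, Ione, and Gita: £172,000 each.

Zelie receives £172,000.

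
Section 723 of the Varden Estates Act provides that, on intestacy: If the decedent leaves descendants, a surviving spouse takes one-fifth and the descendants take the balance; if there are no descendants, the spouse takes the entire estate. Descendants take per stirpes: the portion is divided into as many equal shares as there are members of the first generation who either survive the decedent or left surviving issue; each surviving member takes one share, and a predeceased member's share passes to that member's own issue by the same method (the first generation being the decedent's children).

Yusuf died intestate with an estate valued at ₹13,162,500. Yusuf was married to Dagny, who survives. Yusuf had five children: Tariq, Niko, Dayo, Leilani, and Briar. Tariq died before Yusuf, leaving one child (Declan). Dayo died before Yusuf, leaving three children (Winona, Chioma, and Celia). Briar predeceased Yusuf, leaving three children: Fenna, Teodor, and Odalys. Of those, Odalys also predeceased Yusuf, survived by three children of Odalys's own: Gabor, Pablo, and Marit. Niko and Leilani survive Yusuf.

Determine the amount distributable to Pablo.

Dagny takes one-fifth of ₹13,162,500 = ₹2,632,500. The remaining ₹10,530,000 passes to the descendants.
The descendants' portion (₹10,530,000) is divided into 5 shares of ₹2,106,000: Niko and Leilani each take ₹2,106,000; Tariq's ₹2,106,000 share passes to Tariq's issue; Dayo's ₹2,106,000 share passes to Dayo's issue; Briar's ₹2,106,000 share passes to Briar's issue.
Tariq's share (₹2,106,000) passes entirely to Declan.
Dayo's share (₹2,106,000) is divided into 3 shares of ₹702,000: Winona, Chioma, and Celia each take ₹702,000.
Briar's share (₹2,106,000) is divided into 3 shares of ₹702,000: Fenna and Teodor each take ₹702,000; Odalys's ₹702,000 share passes to Odalys's issue.
Odalys's share (₹702,000) is divided into 3 shares of ₹234,000: Gabor, Pablo, and Marit each take ₹234,000.

Pablo receives ₹234,000.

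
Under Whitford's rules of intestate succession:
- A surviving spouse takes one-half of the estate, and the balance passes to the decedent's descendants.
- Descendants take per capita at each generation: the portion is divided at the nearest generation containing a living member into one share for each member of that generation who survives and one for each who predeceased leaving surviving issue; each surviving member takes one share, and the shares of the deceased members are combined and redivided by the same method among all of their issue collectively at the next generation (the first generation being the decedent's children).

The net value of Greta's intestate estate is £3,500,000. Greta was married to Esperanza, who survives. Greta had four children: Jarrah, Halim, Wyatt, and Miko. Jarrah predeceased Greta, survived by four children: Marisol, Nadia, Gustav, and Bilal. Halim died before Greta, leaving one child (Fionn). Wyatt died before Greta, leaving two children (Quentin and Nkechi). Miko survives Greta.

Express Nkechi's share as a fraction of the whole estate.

Esperanza takes one-half of £3,500,000 = £1,750,000. The remaining £1,750,000 passes to the descendants.
The descendants' portion (£1,750,000) is divided at the children's generation into 4 shares of £437,500. Miko takes £437,500. The 3 shares of the deceased (Jarrah, Halim, and Wyatt) are combined into a pool of £1,312,500.
That pool (£1,312,500) is divided at the grandchildren's generation equally among Marisol, Nadia, Gustav, Bilal, Fionn, Quentin, and Nkechi: £187,500 each.

Nkechi receives 3/56 of the estate.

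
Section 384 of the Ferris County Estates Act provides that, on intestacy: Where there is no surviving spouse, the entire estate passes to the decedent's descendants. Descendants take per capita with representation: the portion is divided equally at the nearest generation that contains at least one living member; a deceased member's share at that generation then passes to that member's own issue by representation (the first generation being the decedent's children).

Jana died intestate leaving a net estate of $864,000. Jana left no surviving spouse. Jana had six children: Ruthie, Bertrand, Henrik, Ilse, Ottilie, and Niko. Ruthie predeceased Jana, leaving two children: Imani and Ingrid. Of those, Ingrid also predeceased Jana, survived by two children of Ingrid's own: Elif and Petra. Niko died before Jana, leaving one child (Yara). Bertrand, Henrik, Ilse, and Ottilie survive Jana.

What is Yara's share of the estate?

Yara receives $144,000.

The entire $864,000 passes to the descendants.
That amount ($864,000) is divided into 6 shares of $144,000: Bertrand, Henrik, Ilse, and Ottilie each take $144,000; Ruthie's $144,000 share passes to Ruthie's issue; Niko's $144,000 share passes to Niko's issue.
Ruthie's share ($144,000) is divided into 2 shares of $72,000: Imani takes $72,000; Ingrid's $72,000 share passes to Ingrid's issue.
Ingrid's share ($72,000) is divided into 2 shares of $36,000: Elif and Petra each take $36,000.
Niko's share ($144,000) passes entirely to Yara.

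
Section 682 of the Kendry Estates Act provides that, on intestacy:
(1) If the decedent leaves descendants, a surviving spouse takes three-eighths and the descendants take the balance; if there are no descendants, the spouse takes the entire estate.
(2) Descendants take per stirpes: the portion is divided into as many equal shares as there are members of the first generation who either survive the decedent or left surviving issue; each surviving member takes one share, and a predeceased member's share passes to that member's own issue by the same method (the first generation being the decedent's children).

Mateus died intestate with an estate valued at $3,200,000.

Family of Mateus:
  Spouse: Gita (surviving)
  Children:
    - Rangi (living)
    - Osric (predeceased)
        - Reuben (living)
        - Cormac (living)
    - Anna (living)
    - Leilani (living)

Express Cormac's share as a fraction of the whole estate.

Gita takes three-eighths of $3,200,000 = $1,200,000. The remaining $2,000,000 passes to the descendants.
The descendants' portion ($2,000,000) is divided into 4 shares of $500,000: Rangi, Anna, and Leilani each take $500,000; Osric's $500,000 share passes to Osric's issue.
Osric's share ($500,000) is divided into 2 shares of $250,000: Reuben and Cormac each take $250,000.

Cormac receives 5/64 of the estate.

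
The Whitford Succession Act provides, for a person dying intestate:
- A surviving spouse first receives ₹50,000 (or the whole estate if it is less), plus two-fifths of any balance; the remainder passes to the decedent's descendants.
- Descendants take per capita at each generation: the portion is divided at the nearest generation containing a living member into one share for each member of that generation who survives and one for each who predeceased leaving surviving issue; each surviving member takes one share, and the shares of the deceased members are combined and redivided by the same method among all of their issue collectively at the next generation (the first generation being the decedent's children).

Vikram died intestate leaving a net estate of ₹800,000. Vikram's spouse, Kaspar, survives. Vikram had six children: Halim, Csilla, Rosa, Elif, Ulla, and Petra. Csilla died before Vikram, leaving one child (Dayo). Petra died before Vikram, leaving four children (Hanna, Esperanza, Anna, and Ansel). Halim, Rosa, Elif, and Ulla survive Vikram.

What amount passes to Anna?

Anna receives ₹30,000.

Kaspar first takes ₹50,000, leaving a balance of ₹750,000. Kaspar then takes two-fifths of the balance (₹300,000), for a total of ₹350,000. The remaining ₹450,000 passes to the descendants.
The descendants' portion (₹450,000) is divided at the children's generation into 6 shares of ₹75,000. Halim, Rosa, Elif, and Ulla each take ₹75,000. The 2 shares of the deceased (Csilla and Petra) are combined into a pool of ₹150,000.
That pool (₹150,000) is divided at the grandchildren's generation equally among Dayo, Hanna, Esperanza, Anna, and Ansel: ₹30,000 each.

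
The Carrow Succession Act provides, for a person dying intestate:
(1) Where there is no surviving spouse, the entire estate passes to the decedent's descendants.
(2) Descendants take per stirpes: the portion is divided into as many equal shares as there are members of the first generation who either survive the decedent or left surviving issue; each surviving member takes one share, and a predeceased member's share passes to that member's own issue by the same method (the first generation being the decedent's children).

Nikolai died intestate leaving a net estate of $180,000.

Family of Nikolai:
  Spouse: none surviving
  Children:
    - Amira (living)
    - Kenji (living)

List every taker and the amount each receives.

Amira: $90,000; Kenji: $90,000

The entire $180,000 passes to the descendants.
That amount ($180,000) is divided into 2 shares of $90,000: Amira and Kenji each take $90,000.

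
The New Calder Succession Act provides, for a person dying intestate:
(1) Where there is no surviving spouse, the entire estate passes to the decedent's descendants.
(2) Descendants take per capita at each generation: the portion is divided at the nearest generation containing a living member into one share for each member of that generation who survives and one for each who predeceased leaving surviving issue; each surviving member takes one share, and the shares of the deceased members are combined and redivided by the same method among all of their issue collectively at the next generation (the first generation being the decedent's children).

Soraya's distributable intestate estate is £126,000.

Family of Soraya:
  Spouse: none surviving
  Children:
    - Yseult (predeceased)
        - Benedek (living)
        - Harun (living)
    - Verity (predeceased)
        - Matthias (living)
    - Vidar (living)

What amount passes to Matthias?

The entire £126,000 passes to the descendants.
That amount (£126,000) is divided at the children's generation into 3 shares of £42,000. Vidar takes £42,000. The 2 shares of the deceased (Yseult and Verity) are combined into a pool of £84,000.
That pool (£84,000) is divided at the grandchildren's generation equally among Benedek, Harun, and Matthias: £28,000 each.

Matthias receives £28,000.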